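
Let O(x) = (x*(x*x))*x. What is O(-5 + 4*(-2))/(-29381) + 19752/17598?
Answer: 12952839/86174473 ≈ 0.15031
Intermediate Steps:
O(x) = x**4 (O(x) = (x*x**2)*x = x**3*x = x**4)
O(-5 + 4*(-2))/(-29381) + 19752/17598 = (-5 + 4*(-2))**4/(-29381) + 19752/17598 = (-5 - 8)**4*(-1/29381) + 19752*(1/17598) = (-13)**4*(-1/29381) + 3292/2933 = 28561*(-1/29381) + 3292/2933 = -28561/29381 + 3292/2933 = 12952839/86174473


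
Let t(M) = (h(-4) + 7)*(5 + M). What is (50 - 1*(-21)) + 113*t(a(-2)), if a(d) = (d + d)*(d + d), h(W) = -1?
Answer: 14309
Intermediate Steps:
a(d) = 4*d² (a(d) = (2*d)*(2*d) = 4*d²)
t(M) = 30 + 6*M (t(M) = (-1 + 7)*(5 + M) = 6*(5 + M) = 30 + 6*M)
(50 - 1*(-21)) + 113*t(a(-2)) = (50 - 1*(-21)) + 113*(30 + 6*(4*(-2)²)) = (50 + 21) + 113*(30 + 6*(4*4)) = 71 + 113*(30 + 6*16) = 71 + 113*(30 + 96) = 71 + 113*126 = 71 + 14238 = 14309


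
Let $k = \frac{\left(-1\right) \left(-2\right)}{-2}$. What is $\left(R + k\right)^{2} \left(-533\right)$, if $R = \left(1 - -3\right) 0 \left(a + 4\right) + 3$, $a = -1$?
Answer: $-2132$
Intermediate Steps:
$R = 3$ ($R = \left(1 - -3\right) 0 \left(-1 + 4\right) + 3 = \left(1 + 3\right) 0 \cdot 3 + 3 = 4 \cdot 0 + 3 = 0 + 3 = 3$)
$k = -1$ ($k = 2 \left(- \frac{1}{2}\right) = -1$)
$\left(R + k\right)^{2} \left(-533\right) = \left(3 - 1\right)^{2} \left(-533\right) = 2^{2} \left(-533\right) = 4 \left(-533\right) = -2132$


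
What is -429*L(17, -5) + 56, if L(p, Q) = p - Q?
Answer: -9382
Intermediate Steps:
-429*L(17, -5) + 56 = -429*(17 - 1*(-5)) + 56 = -429*(17 + 5) + 56 = -429*22 + 56 = -9438 + 56 = -9382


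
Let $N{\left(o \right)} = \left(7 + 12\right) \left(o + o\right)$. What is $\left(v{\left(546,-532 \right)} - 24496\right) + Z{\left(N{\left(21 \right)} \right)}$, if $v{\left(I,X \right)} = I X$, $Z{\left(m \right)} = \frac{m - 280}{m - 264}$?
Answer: $- \frac{84096197}{267} \approx -3.1497 \cdot 10^{5}$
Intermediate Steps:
$N{\left(o \right)} = 38 o$ ($N{\left(o \right)} = 19 \cdot 2 o = 38 o$)
$Z{\left(m \right)} = \frac{-280 + m}{-264 + m}$
$\left(v{\left(546,-532 \right)} - 24496\right) + Z{\left(N{\left(21 \right)} \right)} = \left(546 \left(-532\right) - 24496\right) + \frac{-280 + 38 \cdot 21}{-264 + 38 \cdot 21} = \left(-290472 - 24496\right) + \frac{-280 + 798}{-264 + 798} = -314968 + \frac{1}{534} \cdot 518 = -314968 + \frac{259}{267} = - \frac{84096197}{267}$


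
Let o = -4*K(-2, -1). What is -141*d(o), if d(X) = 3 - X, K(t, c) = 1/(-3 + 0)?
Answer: -235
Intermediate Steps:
K(t, c) = -1/3 (K(t, c) = 1/(-3) = -1/3)
o = 4/3 (o = -4*(-1/3) = 4/3 ≈ 1.3333)
-141*d(o) = -141*(3 - 1*4/3) = -141*(3 - 4/3) = -141*5/3 = -235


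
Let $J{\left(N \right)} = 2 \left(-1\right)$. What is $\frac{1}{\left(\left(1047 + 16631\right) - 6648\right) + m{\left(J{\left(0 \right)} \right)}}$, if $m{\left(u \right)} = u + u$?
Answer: $\frac{1}{11026} \approx 9.0695 \cdot 10^{-5}$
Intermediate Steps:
$J{\left(N \right)} = -2$
$m{\left(u \right)} = 2 u$
$\frac{1}{\left(\left(1047 + 16631\right) - 6648\right) + m{\left(J{\left(0 \right)} \right)}} = \frac{1}{\left(\left(1047 + 16631\right) - 6648\right) + 2 \left(-2\right)} = \frac{1}{\left(17678 - 6648\right) - 4} = \frac{1}{11030 - 4} = \frac{1}{11026}$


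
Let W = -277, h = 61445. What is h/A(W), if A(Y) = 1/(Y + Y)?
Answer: -34040530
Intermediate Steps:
A(Y) = 1/(2*Y)
h/A(W) = 61445/(((1/2)/(-277))) = 61445/(((1/2)*(-1/277))) = 61445/(-1/554) = 61445*(-554) = -34040530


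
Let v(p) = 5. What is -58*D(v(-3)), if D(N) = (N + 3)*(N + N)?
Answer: -4640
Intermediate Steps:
D(N) = 2*N*(3 + N) (D(N) = (3 + N)*(2*N) = 2*N*(3 + N))
-58*D(v(-3)) = -116*5*(3 + 5) = -116*5*8 = -58*80 = -4640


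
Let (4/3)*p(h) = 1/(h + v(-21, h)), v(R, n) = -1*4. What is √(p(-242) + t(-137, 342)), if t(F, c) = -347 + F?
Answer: I*√13017746/164 ≈ 22.0*I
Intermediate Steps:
v(R, n) = -4
p(h) = 3/(4*(-4 + h)) (p(h) = 3/(4*(h - 4)) = 3/(4*(-4 + h)))
√(p(-242) + t(-137, 342)) = √(3/(4*(-4 - 242)) + (-347 - 137)) = √((¾)/(-246) - 484) = √((¾)*(-1/246) - 484) = √(-1/328 - 484) = √(-158753/328) = I*√13017746/164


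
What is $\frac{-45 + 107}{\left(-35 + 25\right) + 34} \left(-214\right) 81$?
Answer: $- \frac{89559}{2} \approx -44780.0$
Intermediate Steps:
$\frac{-45 + 107}{\left(-35 + 25\right) + 34} \left(-214\right) 81 = \frac{62}{-10 + 34} \left(-214\right) 81 = \frac{62}{24} \left(-214\right) 81 = 62 \cdot \frac{1}{24} \left(-214\right) 81 = \frac{31}{12} \left(-214\right) 81 = \left(- \frac{3317}{6}\right) 81 = - \frac{89559}{2}$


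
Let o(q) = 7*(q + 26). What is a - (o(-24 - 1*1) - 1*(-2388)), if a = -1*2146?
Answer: -4541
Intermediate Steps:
o(q) = 182 + 7*q (o(q) = 7*(26 + q) = 182 + 7*q)
a = -2146
a - (o(-24 - 1*1) - 1*(-2388)) = -2146 - ((182 + 7*(-24 - 1*1)) - 1*(-2388)) = -2146 - ((182 + 7*(-24 - 1)) + 2388) = -2146 - ((182 + 7*(-25)) + 2388) = -2146 - ((182 - 175) + 2388) = -2146 - (7 + 2388) = -2146 - 1*2395 = -2146 - 2395 = -4541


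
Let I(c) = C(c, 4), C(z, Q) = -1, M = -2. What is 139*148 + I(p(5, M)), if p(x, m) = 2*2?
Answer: 20571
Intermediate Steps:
p(x, m) = 4
I(c) = -1
139*148 + I(p(5, M)) = 139*148 - 1 = 20572 - 1 = 20571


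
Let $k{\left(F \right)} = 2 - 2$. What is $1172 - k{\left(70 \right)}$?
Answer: $1172$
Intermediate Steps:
$k{\left(F \right)} = 0$ ($k{\left(F \right)} = 2 - 2 = 0$)
$1172 - k{\left(70 \right)} = 1172 - 0 = 1172 + 0 = 1172$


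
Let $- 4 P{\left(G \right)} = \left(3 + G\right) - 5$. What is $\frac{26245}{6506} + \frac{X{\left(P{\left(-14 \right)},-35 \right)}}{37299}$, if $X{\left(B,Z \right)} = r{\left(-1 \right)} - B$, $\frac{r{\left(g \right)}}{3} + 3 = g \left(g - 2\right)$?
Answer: $\frac{978886231}{242667294} \approx 4.0339$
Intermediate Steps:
$r{\left(g \right)} = -9 + 3 g \left(-2 + g\right)$ ($r{\left(g \right)} = -9 + 3 g \left(g - 2\right) = -9 + 3 g \left(-2 + g\right)$)
$P{\left(G \right)} = \frac{1}{2} - \frac{G}{4}$ ($P{\left(G \right)} = - \frac{\left(3 + G\right) - 5}{4} = - \frac{-2 + G}{4} = \frac{1}{2} - \frac{G}{4}$)
$X{\left(B,Z \right)} = - B$ ($X{\left(B,Z \right)} = \left(-9 - -6 + 3 \left(-1\right)^{2}\right) - B = \left(-9 + 6 + 3 \cdot 1\right) - B = \left(-9 + 6 + 3\right) - B = 0 - B = - B$)
$\frac{26245}{6506} + \frac{X{\left(P{\left(-14 \right)},-35 \right)}}{37299} = \frac{26245}{6506} + \frac{\left(-1\right) \left(\frac{1}{2} - - \frac{7}{2}\right)}{37299} = 26245 \cdot \frac{1}{6506} + - (\frac{1}{2} + \frac{7}{2}) \frac{1}{37299} = \frac{26245}{6506} + \left(-1\right) 4 \cdot \frac{1}{37299} = \frac{26245}{6506} - \frac{4}{37299} = \frac{978886231}{242667294}$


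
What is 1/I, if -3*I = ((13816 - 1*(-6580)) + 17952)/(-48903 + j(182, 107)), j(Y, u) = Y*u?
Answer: 88287/38348 ≈ 2.3023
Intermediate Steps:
I = 38348/88287 (I = -((13816 - 1*(-6580)) + 17952)/(3*(-48903 + 182*107)) = -((13816 + 6580) + 17952)/(3*(-48903 + 19474)) = -(20396 + 17952)/(3*(-29429)) = -38348*(-1)/(3*29429) = -1/3*(-38348/29429) = 38348/88287 ≈ 0.43436)
1/I = 1/(38348/88287) = 88287/38348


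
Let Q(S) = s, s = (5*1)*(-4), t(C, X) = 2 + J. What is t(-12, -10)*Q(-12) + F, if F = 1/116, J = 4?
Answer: -13919/116 ≈ -119.99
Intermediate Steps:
t(C, X) = 6 (t(C, X) = 2 + 4 = 6)
s = -20 (s = 5*(-4) = -20)
Q(S) = -20
F = 1/116 ≈ 0.0086207
t(-12, -10)*Q(-12) + F = 6*(-20) + 1/116 = -120 + 1/116 = -13919/116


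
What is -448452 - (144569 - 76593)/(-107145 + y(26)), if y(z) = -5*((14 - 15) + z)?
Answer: -24052689032/53635 ≈ -4.4845e+5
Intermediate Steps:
y(z) = 5 - 5*z (y(z) = -5*(-1 + z) = 5 - 5*z)
-448452 - (144569 - 76593)/(-107145 + y(26)) = -448452 - (144569 - 76593)/(-107145 + (5 - 5*26)) = -448452 - 67976/(-107145 + (5 - 130)) = -448452 - 67976/(-107145 - 125) = -448452 - 67976/(-107270) = -448452 - 67976*(-1)/107270 = -448452 - 1*(-33988/53635) = -448452 + 33988/53635 = -24052689032/53635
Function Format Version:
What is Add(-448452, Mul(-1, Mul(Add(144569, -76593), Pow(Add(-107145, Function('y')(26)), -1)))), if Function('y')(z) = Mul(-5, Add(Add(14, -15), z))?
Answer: Rational(-24052689032, 53635) ≈ -4.4845e+5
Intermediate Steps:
Function('y')(z) = Add(5, Mul(-5, z)) (Function('y')(z) = Mul(-5, Add(-1, z)) = Add(5, Mul(-5, z)))
Add(-448452, Mul(-1, Mul(Add(144569, -76593), Pow(Add(-107145, Function('y')(26)), -1)))) = Add(-448452, Mul(-1, Mul(Add(144569, -76593), Pow(Add(-107145, Add(5, Mul(-5, 26))), -1)))) = Add(-448452, Mul(-1, Mul(67976, Pow(Add(-107145, Add(5, -130)), -1)))) = Add(-448452, Mul(-1, Mul(67976, Pow(Add(-107145, -125), -1)))) = Add(-448452, Mul(-1, Mul(67976, Pow(-107270, -1)))) = Add(-448452, Mul(-1, Mul(67976, Rational(-1, 107270)))) = Add(-448452, Mul(-1, Rational(-33988, 53635))) = Add(-448452, Rational(33988, 53635)) = Rational(-24052689032, 53635)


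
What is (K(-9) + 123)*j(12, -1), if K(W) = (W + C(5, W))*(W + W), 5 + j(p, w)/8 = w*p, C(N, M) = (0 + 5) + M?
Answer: -48552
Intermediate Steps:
C(N, M) = 5 + M
j(p, w) = -40 + 8*p*w (j(p, w) = -40 + 8*(w*p) = -40 + 8*(p*w) = -40 + 8*p*w)
K(W) = 2*W*(5 + 2*W) (K(W) = (W + (5 + W))*(W + W) = (5 + 2*W)*(2*W) = 2*W*(5 + 2*W))
(K(-9) + 123)*j(12, -1) = (2*(-9)*(5 + 2*(-9)) + 123)*(-40 + 8*12*(-1)) = (2*(-9)*(5 - 18) + 123)*(-40 - 96) = (2*(-9)*(-13) + 123)*(-136) = (234 + 123)*(-136) = 357*(-136) = -48552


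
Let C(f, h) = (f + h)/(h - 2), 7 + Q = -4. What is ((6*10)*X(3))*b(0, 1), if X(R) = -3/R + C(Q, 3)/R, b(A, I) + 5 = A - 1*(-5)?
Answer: 0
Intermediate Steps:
Q = -11 (Q = -7 - 4 = -11)
b(A, I) = A (b(A, I) = -5 + (A - 1*(-5)) = -5 + (A + 5) = -5 + (5 + A) = A)
C(f, h) = (f + h)/(-2 + h)
X(R) = -11/R (X(R) = -3/R + ((-11 + 3)/(-2 + 3))/R = -3/R + (-8/1)/R = -3/R + (1*(-8))/R = -3/R - 8/R = -11/R)
((6*10)*X(3))*b(0, 1) = ((6*10)*(-11/3))*0 = (60*(-11*⅓))*0 = (60*(-11/3))*0 = -220*0 = 0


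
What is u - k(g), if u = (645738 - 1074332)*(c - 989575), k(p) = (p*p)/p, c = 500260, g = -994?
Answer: 209717474104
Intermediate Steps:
k(p) = p (k(p) = p²/p = p)
u = 209717473110 (u = (645738 - 1074332)*(500260 - 989575) = -428594*(-489315) = 209717473110)
u - k(g) = 209717473110 - 1*(-994) = 209717473110 + 994 = 209717474104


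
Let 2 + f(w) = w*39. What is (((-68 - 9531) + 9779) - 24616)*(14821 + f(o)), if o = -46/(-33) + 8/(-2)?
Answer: -3955968476/11 ≈ -3.5963e+8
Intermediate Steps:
o = -86/33 (o = -46*(-1/33) + 8*(-½) = 46/33 - 4 = -86/33 ≈ -2.6061)
f(w) = -2 + 39*w (f(w) = -2 + w*39 = -2 + 39*w)
(((-68 - 9531) + 9779) - 24616)*(14821 + f(o)) = (((-68 - 9531) + 9779) - 24616)*(14821 + (-2 + 39*(-86/33))) = ((-9599 + 9779) - 24616)*(14821 + (-2 - 1118/11)) = (180 - 24616)*(14821 - 1140/11) = -24436*161891/11 = -3955968476/11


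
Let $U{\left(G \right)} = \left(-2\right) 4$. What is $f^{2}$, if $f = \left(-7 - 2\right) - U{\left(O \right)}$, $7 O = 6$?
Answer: $1$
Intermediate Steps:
$O = \frac{6}{7}$ ($O = \frac{1}{7} \cdot 6 = \frac{6}{7} \approx 0.85714$)
$U{\left(G \right)} = -8$
$f = -1$ ($f = \left(-7 - 2\right) - -8 = \left(-7 - 2\right) + 8 = -9 + 8 = -1$)
$f^{2} = \left(-1\right)^{2} = 1$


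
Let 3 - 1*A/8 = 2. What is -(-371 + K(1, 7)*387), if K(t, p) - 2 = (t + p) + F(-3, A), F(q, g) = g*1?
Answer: -6595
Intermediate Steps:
A = 8 (A = 24 - 8*2 = 24 - 16 = 8)
F(q, g) = g
K(t, p) = 10 + p + t (K(t, p) = 2 + ((t + p) + 8) = 2 + ((p + t) + 8) = 2 + (8 + p + t) = 10 + p + t)
-(-371 + K(1, 7)*387) = -(-371 + (10 + 7 + 1)*387) = -(-371 + 18*387) = -(-371 + 6966) = -1*6595 = -6595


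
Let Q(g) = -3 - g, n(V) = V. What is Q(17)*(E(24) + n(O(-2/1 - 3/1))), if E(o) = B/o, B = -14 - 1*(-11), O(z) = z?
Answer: 205/2 ≈ 102.50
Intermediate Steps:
B = -3 (B = -14 + 11 = -3)
E(o) = -3/o
Q(17)*(E(24) + n(O(-2/1 - 3/1))) = (-3 - 1*17)*(-3/24 + (-2/1 - 3/1)) = (-3 - 17)*(-3*1/24 + (-2*1 - 3*1)) = -20*(-⅛ + (-2 - 3)) = -20*(-⅛ - 5) = -20*(-41/8) = 205/2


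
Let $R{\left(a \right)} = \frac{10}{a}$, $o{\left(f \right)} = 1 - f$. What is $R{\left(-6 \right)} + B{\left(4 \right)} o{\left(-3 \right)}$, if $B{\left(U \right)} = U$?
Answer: $\frac{43}{3} \approx 14.333$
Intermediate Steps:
$R{\left(-6 \right)} + B{\left(4 \right)} o{\left(-3 \right)} = \frac{10}{-6} + 4 \left(1 - -3\right) = 10 \left(- \frac{1}{6}\right) + 4 \left(1 + 3\right) = - \frac{5}{3} + 4 \cdot 4 = - \frac{5}{3} + 16 = \frac{43}{3}$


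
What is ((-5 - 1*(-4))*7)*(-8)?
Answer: 56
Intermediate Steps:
((-5 - 1*(-4))*7)*(-8) = ((-5 + 4)*7)*(-8) = -1*7*(-8) = -7*(-8) = 56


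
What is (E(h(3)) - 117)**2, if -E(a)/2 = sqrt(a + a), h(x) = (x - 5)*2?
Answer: 13657 + 936*I*sqrt(2) ≈ 13657.0 + 1323.7*I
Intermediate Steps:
h(x) = -10 + 2*x (h(x) = (-5 + x)*2 = -10 + 2*x)
E(a) = -2*sqrt(2)*sqrt(a) (E(a) = -2*sqrt(a + a) = -2*sqrt(2)*sqrt(a))
(E(h(3)) - 117)**2 = (-2*sqrt(2)*sqrt(-10 + 2*3) - 117)**2 = (-2*sqrt(2)*sqrt(-10 + 6) - 117)**2 = (-2*sqrt(2)*sqrt(-4) - 117)**2 = (-2*sqrt(2)*2*I - 117)**2 = (-4*I*sqrt(2) - 117)**2 = (-117 - 4*I*sqrt(2))**2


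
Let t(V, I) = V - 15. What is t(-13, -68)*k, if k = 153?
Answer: -4284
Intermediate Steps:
t(V, I) = -15 + V
t(-13, -68)*k = (-15 - 13)*153 = -28*153 = -4284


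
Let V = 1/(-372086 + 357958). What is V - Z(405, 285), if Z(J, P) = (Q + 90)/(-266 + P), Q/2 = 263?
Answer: -8702867/268432 ≈ -32.421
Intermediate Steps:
Q = 526 (Q = 2*263 = 526)
Z(J, P) = 616/(-266 + P) (Z(J, P) = (526 + 90)/(-266 + P) = 616/(-266 + P))
V = -1/14128 (V = 1/(-14128) = -1/14128 ≈ -7.0781e-5)
V - Z(405, 285) = -1/14128 - 616/(-266 + 285) = -1/14128 - 616/19 = -8702867/268432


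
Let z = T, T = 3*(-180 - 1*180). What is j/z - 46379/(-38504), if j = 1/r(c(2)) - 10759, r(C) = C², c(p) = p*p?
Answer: 103189211/9240960 ≈ 11.167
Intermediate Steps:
c(p) = p²
T = -1080 (T = 3*(-180 - 180) = 3*(-360) = -1080)
z = -1080
j = -172143/16 (j = 1/((2²)²) - 10759 = 1/(4²) - 10759 = 1/16 - 10759 = -172143/16 ≈ -10759.)
j/z - 46379/(-38504) = -172143/16/(-1080) - 46379/(-38504) = -172143/16*(-1/1080) - 46379*(-1/38504) = 19127/1920 + 46379/38504 = 103189211/9240960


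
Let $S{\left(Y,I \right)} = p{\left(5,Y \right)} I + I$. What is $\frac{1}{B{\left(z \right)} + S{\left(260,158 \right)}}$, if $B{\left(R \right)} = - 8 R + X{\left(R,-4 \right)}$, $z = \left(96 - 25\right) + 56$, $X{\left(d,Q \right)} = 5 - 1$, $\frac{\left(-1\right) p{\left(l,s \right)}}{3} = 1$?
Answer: $- \frac{1}{1328} \approx -0.00075301$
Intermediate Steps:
$p{\left(l,s \right)} = -3$ ($p{\left(l,s \right)} = \left(-3\right) 1 = -3$)
$S{\left(Y,I \right)} = - 2 I$ ($S{\left(Y,I \right)} = - 3 I + I = - 2 I$)
$X{\left(d,Q \right)} = 4$
$z = 127$ ($z = 71 + 56 = 127$)
$B{\left(R \right)} = 4 - 8 R$ ($B{\left(R \right)} = - 8 R + 4 = 4 - 8 R$)
$\frac{1}{B{\left(z \right)} + S{\left(260,158 \right)}} = \frac{1}{\left(4 - 1016\right) - 316} = \frac{1}{-1012 - 316} = \frac{1}{-1328} = - \frac{1}{1328}$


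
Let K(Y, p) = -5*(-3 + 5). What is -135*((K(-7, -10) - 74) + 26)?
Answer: 7830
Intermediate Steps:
K(Y, p) = -10 (K(Y, p) = -5*2 = -10)
-135*((K(-7, -10) - 74) + 26) = -135*((-10 - 74) + 26) = -135*(-84 + 26) = -135*(-58) = 7830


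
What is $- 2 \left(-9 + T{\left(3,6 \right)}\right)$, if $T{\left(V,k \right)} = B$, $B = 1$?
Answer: $16$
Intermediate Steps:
$T{\left(V,k \right)} = 1$
$- 2 \left(-9 + T{\left(3,6 \right)}\right) = - 2 \left(-9 + 1\right) = \left(-2\right) \left(-8\right) = 16$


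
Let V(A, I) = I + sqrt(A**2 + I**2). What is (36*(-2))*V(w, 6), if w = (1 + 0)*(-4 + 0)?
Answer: -432 - 144*sqrt(13) ≈ -951.20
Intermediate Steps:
w = -4 (w = 1*(-4) = -4)
(36*(-2))*V(w, 6) = (36*(-2))*(6 + sqrt((-4)**2 + 6**2)) = -72*(6 + sqrt(16 + 36)) = -72*(6 + sqrt(52)) = -72*(6 + 2*sqrt(13)) = -432 - 144*sqrt(13)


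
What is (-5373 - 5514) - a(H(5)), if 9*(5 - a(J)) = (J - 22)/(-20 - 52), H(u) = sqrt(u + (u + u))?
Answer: -3528997/324 - sqrt(15)/648 ≈ -10892.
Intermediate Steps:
H(u) = sqrt(3)*sqrt(u) (H(u) = sqrt(u + 2*u) = sqrt(3*u) = sqrt(3)*sqrt(u))
a(J) = 1609/324 + J/648 (a(J) = 5 - (J - 22)/(9*(-20 - 52)) = 5 - (-22 + J)/(9*(-72)) = 5 - (-22 + J)*(-1)/(9*72) = 5 - (11/36 - J/72)/9 = 5 + (-11/324 + J/648) = 1609/324 + J/648)
(-5373 - 5514) - a(H(5)) = (-5373 - 5514) - (1609/324 + (sqrt(3)*sqrt(5))/648) = -10887 - (1609/324 + sqrt(15)/648) = -10887 + (-1609/324 - sqrt(15)/648) = -3528997/324 - sqrt(15)/648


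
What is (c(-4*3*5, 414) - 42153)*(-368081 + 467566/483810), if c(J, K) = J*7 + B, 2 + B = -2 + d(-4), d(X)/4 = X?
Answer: 3792497779433546/241905 ≈ 1.5678e+10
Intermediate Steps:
d(X) = 4*X
B = -20 (B = -2 + (-2 + 4*(-4)) = -2 + (-2 - 16) = -2 - 18 = -20)
c(J, K) = -20 + 7*J (c(J, K) = J*7 - 20 = 7*J - 20 = -20 + 7*J)
(c(-4*3*5, 414) - 42153)*(-368081 + 467566/483810) = ((-20 + 7*(-4*3*5)) - 42153)*(-368081 + 467566/483810) = ((-20 + 7*(-12*5)) - 42153)*(-368081 + 467566*(1/483810)) = ((-20 + 7*(-60)) - 42153)*(-368081 + 233783/241905) = ((-20 - 420) - 42153)*(-89040400522/241905) = (-440 - 42153)*(-89040400522/241905) = -42593*(-89040400522/241905) = 3792497779433546/241905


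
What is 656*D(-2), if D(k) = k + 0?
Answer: -1312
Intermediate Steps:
D(k) = k
656*D(-2) = 656*(-2) = -1312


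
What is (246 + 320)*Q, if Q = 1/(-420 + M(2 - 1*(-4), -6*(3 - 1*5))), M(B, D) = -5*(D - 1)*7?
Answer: -566/805 ≈ -0.70311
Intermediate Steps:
M(B, D) = 35 - 35*D (M(B, D) = -5*(-1 + D)*7 = (5 - 5*D)*7 = 35 - 35*D)
Q = -1/805 (Q = 1/(-420 + (35 - (-210)*(3 - 1*5))) = 1/(-420 + (35 - (-210)*(3 - 5))) = 1/(-420 + (35 - (-210)*(-2))) = 1/(-420 + (35 - 35*12)) = 1/(-420 + (35 - 420)) = 1/(-420 - 385) = 1/(-805) = -1/805 ≈ -0.0012422)
(246 + 320)*Q = (246 + 320)*(-1/805) = 566*(-1/805) = -566/805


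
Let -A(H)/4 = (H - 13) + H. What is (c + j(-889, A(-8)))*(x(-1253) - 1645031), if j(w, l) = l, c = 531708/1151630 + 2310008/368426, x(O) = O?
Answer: -21432090614604215688/106072608595 ≈ -2.0205e+8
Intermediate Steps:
A(H) = 52 - 8*H (A(H) = -4*((H - 13) + H) = -4*((-13 + H) + H) = -4*(-13 + 2*H) = 52 - 8*H)
c = 714042391162/106072608595 (c = 531708*(1/1151630) + 2310008*(1/368426) = 265854/575815 + 1155004/184213 = 714042391162/106072608595 ≈ 6.7316)
(c + j(-889, A(-8)))*(x(-1253) - 1645031) = (714042391162/106072608595 + (52 - 8*(-8)))*(-1253 - 1645031) = (714042391162/106072608595 + (52 + 64))*(-1646284) = (714042391162/106072608595 + 116)*(-1646284) = (13018464988182/106072608595)*(-1646284) = -21432090614604215688/106072608595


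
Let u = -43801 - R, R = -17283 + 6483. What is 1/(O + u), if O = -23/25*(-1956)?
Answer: -25/780037 ≈ -3.2050e-5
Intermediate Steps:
R = -10800
O = 44988/25 (O = -23*1/25*(-1956) = -23/25*(-1956) = 44988/25 ≈ 1799.5)
u = -33001 (u = -43801 - 1*(-10800) = -43801 + 10800 = -33001)
1/(O + u) = 1/(44988/25 - 33001) = 1/(-780037/25) = -25/780037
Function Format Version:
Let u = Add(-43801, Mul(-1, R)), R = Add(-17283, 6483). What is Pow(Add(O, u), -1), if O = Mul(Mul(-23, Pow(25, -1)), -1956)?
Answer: Rational(-25, 780037) ≈ -3.2050e-5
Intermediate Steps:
R = -10800
O = Rational(44988, 25) (O = Mul(Mul(-23, Rational(1, 25)), -1956) = Mul(Rational(-23, 25), -1956) = Rational(44988, 25) ≈ 1799.5)
u = -33001 (u = Add(-43801, Mul(-1, -10800)) = Add(-43801, 10800) = -33001)
Pow(Add(O, u), -1) = Pow(Add(Rational(44988, 25), -33001), -1) = Pow(Rational(-780037, 25), -1) = Rational(-25, 780037)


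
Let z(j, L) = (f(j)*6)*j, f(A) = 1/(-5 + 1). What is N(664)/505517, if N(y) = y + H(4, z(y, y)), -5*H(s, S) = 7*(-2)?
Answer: 3334/2527585 ≈ 0.0013190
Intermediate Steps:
f(A) = -¼ (f(A) = 1/(-4) = -¼)
z(j, L) = -3*j/2 (z(j, L) = (-¼*6)*j = -3*j/2)
H(s, S) = 14/5 (H(s, S) = -7*(-2)/5 = -⅕*(-14) = 14/5)
N(y) = 14/5 + y (N(y) = y + 14/5 = 14/5 + y)
N(664)/505517 = (14/5 + 664)/505517 = (3334/5)*(1/505517) = 3334/2527585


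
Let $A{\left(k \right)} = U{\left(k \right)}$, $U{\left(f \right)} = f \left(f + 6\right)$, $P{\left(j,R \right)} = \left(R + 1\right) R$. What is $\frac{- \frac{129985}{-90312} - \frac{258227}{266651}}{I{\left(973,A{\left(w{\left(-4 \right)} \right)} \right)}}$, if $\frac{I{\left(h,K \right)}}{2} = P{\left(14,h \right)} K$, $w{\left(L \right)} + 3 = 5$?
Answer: $\frac{11339633411}{730315389254803968} \approx 1.5527 \cdot 10^{-8}$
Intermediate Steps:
$P{\left(j,R \right)} = R \left(1 + R\right)$ ($P{\left(j,R \right)} = \left(1 + R\right) R = R \left(1 + R\right)$)
$U{\left(f \right)} = f \left(6 + f\right)$
$w{\left(L \right)} = 2$ ($w{\left(L \right)} = -3 + 5 = 2$)
$A{\left(k \right)} = k \left(6 + k\right)$
$I{\left(h,K \right)} = 2 K h \left(1 + h\right)$ ($I{\left(h,K \right)} = 2 h \left(1 + h\right) K = 2 K h \left(1 + h\right)$)
$\frac{- \frac{129985}{-90312} - \frac{258227}{266651}}{I{\left(973,A{\left(w{\left(-4 \right)} \right)} \right)}} = \frac{- \frac{129985}{-90312} - \frac{258227}{266651}}{2 \cdot 2 \left(6 + 2\right) 973 \left(1 + 973\right)} = \frac{\left(-129985\right) \left(- \frac{1}{90312}\right) - \frac{258227}{266651}}{2 \cdot 2 \cdot 8 \cdot 973 \cdot 974} = \frac{\frac{129985}{90312} - \frac{258227}{266651}}{2 \cdot 16 \cdot 973 \cdot 974} = \frac{11339633411}{24081785112 \cdot 30326464} = \frac{11339633411}{24081785112} \cdot \frac{1}{30326464} = \frac{11339633411}{730315389254803968}$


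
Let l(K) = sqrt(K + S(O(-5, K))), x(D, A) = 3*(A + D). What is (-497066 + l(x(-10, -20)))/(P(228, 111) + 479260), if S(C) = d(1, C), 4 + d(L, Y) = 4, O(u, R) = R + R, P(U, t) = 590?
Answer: -248533/239925 + I*sqrt(10)/159950 ≈ -1.0359 + 1.977e-5*I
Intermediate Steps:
O(u, R) = 2*R
x(D, A) = 3*A + 3*D
d(L, Y) = 0 (d(L, Y) = -4 + 4 = 0)
S(C) = 0
l(K) = sqrt(K) (l(K) = sqrt(K + 0) = sqrt(K))
(-497066 + l(x(-10, -20)))/(P(228, 111) + 479260) = (-497066 + sqrt(3*(-20) + 3*(-10)))/(590 + 479260) = (-497066 + sqrt(-60 - 30))/479850 = (-497066 + sqrt(-90))*(1/479850) = (-497066 + 3*I*sqrt(10))*(1/479850) = -248533/239925 + I*sqrt(10)/159950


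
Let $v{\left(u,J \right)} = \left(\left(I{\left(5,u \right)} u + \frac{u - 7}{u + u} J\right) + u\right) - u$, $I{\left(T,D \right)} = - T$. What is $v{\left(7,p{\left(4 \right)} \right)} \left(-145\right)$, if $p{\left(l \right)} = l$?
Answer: $5075$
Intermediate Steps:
$v{\left(u,J \right)} = - 5 u + \frac{J \left(-7 + u\right)}{2 u}$ ($v{\left(u,J \right)} = \left(\left(\left(-1\right) 5 u + \frac{u - 7}{u + u} J\right) + u\right) - u = \left(\left(- 5 u + \frac{-7 + u}{2 u} J\right) + u\right) - u = \left(\left(- 5 u + \frac{J \left(-7 + u\right)}{2 u}\right) + u\right) - u = \left(- 4 u + \frac{J \left(-7 + u\right)}{2 u}\right) - u = - 5 u + \frac{J \left(-7 + u\right)}{2 u}$)
$v{\left(7,p{\left(4 \right)} \right)} \left(-145\right) = \frac{\left(-7\right) 4 + 7 \left(4 - 70\right)}{2 \cdot 7} \left(-145\right) = \frac{1}{2} \cdot \frac{1}{7} \left(-28 + 7 \left(4 - 70\right)\right) \left(-145\right) = \frac{1}{2} \cdot \frac{1}{7} \left(-28 + 7 \left(-66\right)\right) \left(-145\right) = \frac{1}{2} \cdot \frac{1}{7} \left(-28 - 462\right) \left(-145\right) = \frac{1}{2} \cdot \frac{1}{7} \left(-490\right) \left(-145\right) = \left(-35\right) \left(-145\right) = 5075$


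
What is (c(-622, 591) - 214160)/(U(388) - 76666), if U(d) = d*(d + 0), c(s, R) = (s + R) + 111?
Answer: -35680/12313 ≈ -2.8978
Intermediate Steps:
c(s, R) = 111 + R + s (c(s, R) = (R + s) + 111 = 111 + R + s)
U(d) = d² (U(d) = d*d = d²)
(c(-622, 591) - 214160)/(U(388) - 76666) = ((111 + 591 - 622) - 214160)/(388² - 76666) = (80 - 214160)/(150544 - 76666) = -214080/73878 = -214080*1/73878 = -35680/12313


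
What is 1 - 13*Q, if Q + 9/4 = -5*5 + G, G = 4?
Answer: 1213/4 ≈ 303.25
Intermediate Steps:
Q = -93/4 (Q = -9/4 + (-5*5 + 4) = -9/4 + (-25 + 4) = -9/4 - 21 = -93/4 ≈ -23.250)
1 - 13*Q = 1 - 13*(-93/4) = 1 + 1209/4 = 1213/4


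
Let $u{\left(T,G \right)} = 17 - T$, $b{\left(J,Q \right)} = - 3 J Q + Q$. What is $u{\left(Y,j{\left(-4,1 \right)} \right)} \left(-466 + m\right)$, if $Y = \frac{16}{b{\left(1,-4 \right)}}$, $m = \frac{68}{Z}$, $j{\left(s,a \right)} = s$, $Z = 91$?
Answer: $- \frac{635070}{91} \approx -6978.8$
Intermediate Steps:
$b{\left(J,Q \right)} = Q - 3 J Q$ ($b{\left(J,Q \right)} = - 3 J Q + Q = Q - 3 J Q$)
$m = \frac{68}{91} \approx 0.74725$
$Y = 2$ ($Y = \frac{16}{\left(-4\right) \left(1 - 3\right)} = \frac{16}{\left(-4\right) \left(-2\right)} = \frac{16}{8} = 16 \cdot \frac{1}{8} = 2$)
$u{\left(Y,j{\left(-4,1 \right)} \right)} \left(-466 + m\right) = \left(17 - 2\right) \left(-466 + \frac{68}{91}\right) = \left(17 - 2\right) \left(- \frac{42338}{91}\right) = 15 \left(- \frac{42338}{91}\right) = - \frac{635070}{91}$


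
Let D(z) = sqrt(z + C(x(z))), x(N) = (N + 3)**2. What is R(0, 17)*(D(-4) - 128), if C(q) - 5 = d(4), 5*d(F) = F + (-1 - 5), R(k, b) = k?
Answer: 0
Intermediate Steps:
x(N) = (3 + N)**2
d(F) = -6/5 + F/5 (d(F) = (F + (-1 - 5))/5 = (F - 6)/5 = (-6 + F)/5 = -6/5 + F/5)
C(q) = 23/5 (C(q) = 5 + (-6/5 + (1/5)*4) = 5 + (-6/5 + 4/5) = 5 - 2/5 = 23/5)
D(z) = sqrt(23/5 + z) (D(z) = sqrt(z + 23/5) = sqrt(23/5 + z))
R(0, 17)*(D(-4) - 128) = 0*(sqrt(115 + 25*(-4))/5 - 128) = 0*(sqrt(115 - 100)/5 - 128) = 0*(sqrt(15)/5 - 128) = 0*(-128 + sqrt(15)/5) = 0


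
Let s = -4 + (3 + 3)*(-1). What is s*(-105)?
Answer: 1050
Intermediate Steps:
s = -10 (s = -4 + 6*(-1) = -4 - 6 = -10)
s*(-105) = -10*(-105) = 1050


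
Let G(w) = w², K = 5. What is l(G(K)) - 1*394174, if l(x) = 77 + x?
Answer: -394072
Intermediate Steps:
l(G(K)) - 1*394174 = (77 + 5²) - 1*394174 = (77 + 25) - 394174 = 102 - 394174 = -394072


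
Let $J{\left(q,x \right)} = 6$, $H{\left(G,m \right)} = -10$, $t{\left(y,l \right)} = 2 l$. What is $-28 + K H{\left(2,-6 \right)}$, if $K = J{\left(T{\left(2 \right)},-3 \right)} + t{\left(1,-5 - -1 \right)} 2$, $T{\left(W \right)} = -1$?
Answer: $72$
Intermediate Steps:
$K = -10$ ($K = 6 + 2 \left(-5 - -1\right) 2 = 6 + 2 \left(-5 + 1\right) 2 = 6 + 2 \left(-4\right) 2 = 6 - 16 = -10$)
$-28 + K H{\left(2,-6 \right)} = -28 - -100 = -28 + 100 = 72$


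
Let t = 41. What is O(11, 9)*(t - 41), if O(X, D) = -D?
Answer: 0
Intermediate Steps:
O(11, 9)*(t - 41) = (-1*9)*(41 - 41) = -9*0 = 0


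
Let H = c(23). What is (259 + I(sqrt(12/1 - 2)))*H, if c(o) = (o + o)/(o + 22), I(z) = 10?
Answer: 12374/45 ≈ 274.98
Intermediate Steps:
c(o) = 2*o/(22 + o) (c(o) = (2*o)/(22 + o) = 2*o/(22 + o))
H = 46/45 (H = 2*23/(22 + 23) = 2*23/45 = 2*23*(1/45) = 46/45 ≈ 1.0222)
(259 + I(sqrt(12/1 - 2)))*H = (259 + 10)*(46/45) = 269*(46/45) = 12374/45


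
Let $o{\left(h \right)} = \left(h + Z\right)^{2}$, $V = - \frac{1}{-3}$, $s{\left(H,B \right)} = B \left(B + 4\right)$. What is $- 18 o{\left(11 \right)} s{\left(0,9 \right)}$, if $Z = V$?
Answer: $-270504$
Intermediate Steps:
$s{\left(H,B \right)} = B \left(4 + B\right)$
$V = \frac{1}{3}$ ($V = \left(-1\right) \left(- \frac{1}{3}\right) = \frac{1}{3} \approx 0.33333$)
$Z = \frac{1}{3} \approx 0.33333$
$o{\left(h \right)} = \left(\frac{1}{3} + h\right)^{2}$ ($o{\left(h \right)} = \left(h + \frac{1}{3}\right)^{2} = \left(\frac{1}{3} + h\right)^{2}$)
$- 18 o{\left(11 \right)} s{\left(0,9 \right)} = - 18 \frac{\left(1 + 3 \cdot 11\right)^{2}}{9} \cdot 9 \left(4 + 9\right) = - 18 \frac{\left(1 + 33\right)^{2}}{9} \cdot 9 \cdot 13 = - 18 \frac{34^{2}}{9} \cdot 117 = - 18 \cdot \frac{1}{9} \cdot 1156 \cdot 117 = \left(-18\right) \frac{1156}{9} \cdot 117 = \left(-2312\right) 117 = -270504$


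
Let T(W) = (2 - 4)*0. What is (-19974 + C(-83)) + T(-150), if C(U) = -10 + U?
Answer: -20067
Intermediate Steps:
T(W) = 0 (T(W) = -2*0 = 0)
(-19974 + C(-83)) + T(-150) = (-19974 + (-10 - 83)) + 0 = (-19974 - 93) + 0 = -20067 + 0 = -20067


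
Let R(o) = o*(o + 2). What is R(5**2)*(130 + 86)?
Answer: 145800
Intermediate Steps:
R(o) = o*(2 + o)
R(5**2)*(130 + 86) = (5**2*(2 + 5**2))*(130 + 86) = (25*(2 + 25))*216 = (25*27)*216 = 675*216 = 145800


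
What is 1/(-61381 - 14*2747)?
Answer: -1/99839 ≈ -1.0016e-5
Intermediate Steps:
1/(-61381 - 14*2747) = 1/(-61381 - 38458) = 1/(-99839) = -1/99839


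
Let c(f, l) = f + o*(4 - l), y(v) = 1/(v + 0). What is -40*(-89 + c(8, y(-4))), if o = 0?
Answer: 3240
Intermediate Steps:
y(v) = 1/v
c(f, l) = f (c(f, l) = f + 0*(4 - l) = f + 0 = f)
-40*(-89 + c(8, y(-4))) = -40*(-89 + 8) = -40*(-81) = 3240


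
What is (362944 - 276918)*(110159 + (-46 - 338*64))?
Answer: 7611666506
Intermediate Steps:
(362944 - 276918)*(110159 + (-46 - 338*64)) = 86026*(110159 + (-46 - 21632)) = 86026*(110159 - 21678) = 86026*88481 = 7611666506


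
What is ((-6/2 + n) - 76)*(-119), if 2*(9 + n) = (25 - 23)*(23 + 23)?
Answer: 4998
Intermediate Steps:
n = 37 (n = -9 + ((25 - 23)*(23 + 23))/2 = -9 + (2*46)/2 = -9 + (½)*92 = -9 + 46 = 37)
((-6/2 + n) - 76)*(-119) = ((-6/2 + 37) - 76)*(-119) = ((-6*½ + 37) - 76)*(-119) = ((-3 + 37) - 76)*(-119) = (34 - 76)*(-119) = -42*(-119) = 4998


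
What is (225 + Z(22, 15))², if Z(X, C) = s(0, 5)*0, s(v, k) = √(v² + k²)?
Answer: 50625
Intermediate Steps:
s(v, k) = √(k² + v²)
Z(X, C) = 0 (Z(X, C) = √(5² + 0²)*0 = √(25 + 0)*0 = √25*0 = 5*0 = 0)
(225 + Z(22, 15))² = (225 + 0)² = 225² = 50625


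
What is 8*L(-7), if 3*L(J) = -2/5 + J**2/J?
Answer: -296/15 ≈ -19.733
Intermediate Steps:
L(J) = -2/15 + J/3 (L(J) = (-2/5 + J**2/J)/3 = (-2*1/5 + J)/3 = (-2/5 + J)/3 = -2/15 + J/3)
8*L(-7) = 8*(-2/15 + (1/3)*(-7)) = 8*(-2/15 - 7/3) = 8*(-37/15) = -296/15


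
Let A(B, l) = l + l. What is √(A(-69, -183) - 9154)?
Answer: 4*I*√595 ≈ 97.57*I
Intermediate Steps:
A(B, l) = 2*l
√(A(-69, -183) - 9154) = √(2*(-183) - 9154) = √(-366 - 9154) = √(-9520) = 4*I*√595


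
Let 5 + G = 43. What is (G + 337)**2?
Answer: 140625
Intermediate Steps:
G = 38 (G = -5 + 43 = 38)
(G + 337)**2 = (38 + 337)**2 = 375**2 = 140625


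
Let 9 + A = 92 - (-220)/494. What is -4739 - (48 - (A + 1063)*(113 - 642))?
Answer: -150980377/247 ≈ -6.1126e+5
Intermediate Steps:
A = 20611/247 (A = -9 + (92 - (-220)/494) = -9 + (92 - 1*(-110/247)) = -9 + (92 + 110/247) = -9 + 22834/247 = 20611/247 ≈ 83.445)
-4739 - (48 - (A + 1063)*(113 - 642)) = -4739 - (48 - (20611/247 + 1063)*(113 - 642)) = -4739 - (48 - 283172*(-529)/247) = -4739 - (48 - 1*(-149797988/247)) = -4739 - (48 + 149797988/247) = -4739 - 1*149809844/247 = -4739 - 149809844/247 = -150980377/247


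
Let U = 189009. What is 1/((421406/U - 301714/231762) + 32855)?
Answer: 7300850643/239876221081756 ≈ 3.0436e-5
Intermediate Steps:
1/((421406/U - 301714/231762) + 32855) = 1/((421406/189009 - 301714/231762) + 32855) = 1/((421406*(1/189009) - 301714*1/231762) + 32855) = 1/((421406/189009 - 150857/115881) + 32855) = 1/(6773205991/7300850643 + 32855) = 1/(239876221081756/7300850643) = 7300850643/239876221081756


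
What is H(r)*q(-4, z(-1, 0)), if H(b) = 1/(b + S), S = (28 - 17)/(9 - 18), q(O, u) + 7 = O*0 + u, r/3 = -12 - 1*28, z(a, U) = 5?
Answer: 18/1091 ≈ 0.016499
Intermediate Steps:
r = -120 (r = 3*(-12 - 1*28) = 3*(-12 - 28) = 3*(-40) = -120)
q(O, u) = -7 + u (q(O, u) = -7 + (O*0 + u) = -7 + (0 + u) = -7 + u)
S = -11/9 (S = 11/(-9) = 11*(-1/9) = -11/9 ≈ -1.2222)
H(b) = 1/(-11/9 + b) (H(b) = 1/(b - 11/9) = 1/(-11/9 + b))
H(r)*q(-4, z(-1, 0)) = (9/(-11 + 9*(-120)))*(-7 + 5) = (9/(-11 - 1080))*(-2) = (9/(-1091))*(-2) = (9*(-1/1091))*(-2) = -9/1091*(-2) = 18/1091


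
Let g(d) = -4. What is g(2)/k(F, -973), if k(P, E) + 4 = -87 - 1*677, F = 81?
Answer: 1/192 ≈ 0.0052083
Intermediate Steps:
k(P, E) = -768 (k(P, E) = -4 + (-87 - 1*677) = -4 + (-87 - 677) = -4 - 764 = -768)
g(2)/k(F, -973) = -4/(-768) = -1/768*(-4) = 1/192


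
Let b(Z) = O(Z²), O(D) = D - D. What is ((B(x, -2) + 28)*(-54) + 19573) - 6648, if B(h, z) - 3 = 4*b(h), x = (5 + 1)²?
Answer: 11251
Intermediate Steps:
O(D) = 0
x = 36 (x = 6² = 36)
b(Z) = 0
B(h, z) = 3 (B(h, z) = 3 + 4*0 = 3 + 0 = 3)
((B(x, -2) + 28)*(-54) + 19573) - 6648 = ((3 + 28)*(-54) + 19573) - 6648 = (31*(-54) + 19573) - 6648 = (-1674 + 19573) - 6648 = 17899 - 6648 = 11251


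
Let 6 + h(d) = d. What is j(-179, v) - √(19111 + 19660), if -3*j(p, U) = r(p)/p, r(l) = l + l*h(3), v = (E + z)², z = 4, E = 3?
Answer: ⅔ - √38771 ≈ -196.24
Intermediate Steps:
h(d) = -6 + d
v = 49 (v = (3 + 4)² = 7² = 49)
r(l) = -2*l (r(l) = l + l*(-6 + 3) = l + l*(-3) = l - 3*l = -2*l)
j(p, U) = ⅔ (j(p, U) = -(-2*p)/(3*p) = -⅓*(-2) = ⅔)
j(-179, v) - √(19111 + 19660) = ⅔ - √(19111 + 19660) = ⅔ - √38771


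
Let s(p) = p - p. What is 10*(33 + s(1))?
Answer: 330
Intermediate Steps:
s(p) = 0
10*(33 + s(1)) = 10*(33 + 0) = 10*33 = 330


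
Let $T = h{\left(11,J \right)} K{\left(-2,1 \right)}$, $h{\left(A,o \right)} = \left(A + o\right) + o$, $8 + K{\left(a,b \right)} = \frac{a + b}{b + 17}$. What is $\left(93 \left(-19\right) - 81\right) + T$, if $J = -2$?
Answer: $- \frac{34279}{18} \approx -1904.4$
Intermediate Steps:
$K{\left(a,b \right)} = -8 + \frac{a + b}{17 + b}$ ($K{\left(a,b \right)} = -8 + \frac{a + b}{b + 17} = -8 + \frac{a + b}{17 + b}$)
$h{\left(A,o \right)} = A + 2 o$
$T = - \frac{1015}{18}$ ($T = \left(11 + 2 \left(-2\right)\right) \frac{-136 - 2 - 7}{17 + 1} = \left(11 - 4\right) \frac{-136 - 2 - 7}{18} = 7 \cdot \frac{1}{18} \left(-145\right) = 7 \left(- \frac{145}{18}\right) = - \frac{1015}{18} \approx -56.389$)
$\left(93 \left(-19\right) - 81\right) + T = \left(93 \left(-19\right) - 81\right) - \frac{1015}{18} = \left(-1767 - 81\right) - \frac{1015}{18} = -1848 - \frac{1015}{18} = - \frac{34279}{18}$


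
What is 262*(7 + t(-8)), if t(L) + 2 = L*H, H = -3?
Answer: 7598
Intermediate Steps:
t(L) = -2 - 3*L (t(L) = -2 + L*(-3) = -2 - 3*L)
262*(7 + t(-8)) = 262*(7 + (-2 - 3*(-8))) = 262*(7 + (-2 + 24)) = 262*(7 + 22) = 262*29 = 7598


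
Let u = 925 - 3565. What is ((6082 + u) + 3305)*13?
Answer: 87711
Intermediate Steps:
u = -2640
((6082 + u) + 3305)*13 = ((6082 - 2640) + 3305)*13 = (3442 + 3305)*13 = 6747*13 = 87711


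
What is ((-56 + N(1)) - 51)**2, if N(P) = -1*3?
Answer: 12100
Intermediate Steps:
N(P) = -3
((-56 + N(1)) - 51)**2 = ((-56 - 3) - 51)**2 = (-59 - 51)**2 = (-110)**2 = 12100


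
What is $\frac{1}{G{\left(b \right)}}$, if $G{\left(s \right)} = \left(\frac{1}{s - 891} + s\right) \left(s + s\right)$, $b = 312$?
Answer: $\frac{193}{37574576} \approx 5.1365 \cdot 10^{-6}$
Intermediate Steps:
$G{\left(s \right)} = 2 s \left(s + \frac{1}{-891 + s}\right)$ ($G{\left(s \right)} = \left(\frac{1}{-891 + s} + s\right) 2 s = \left(s + \frac{1}{-891 + s}\right) 2 s = 2 s \left(s + \frac{1}{-891 + s}\right)$)
$\frac{1}{G{\left(b \right)}} = \frac{1}{2 \cdot 312 \frac{1}{-891 + 312} \left(1 + 312^{2} - 277992\right)} = \frac{1}{2 \cdot 312 \frac{1}{-579} \left(1 + 97344 - 277992\right)} = \frac{1}{2 \cdot 312 \left(- \frac{1}{579}\right) \left(-180647\right)} = \frac{1}{\frac{37574576}{193}} = \frac{193}{37574576}$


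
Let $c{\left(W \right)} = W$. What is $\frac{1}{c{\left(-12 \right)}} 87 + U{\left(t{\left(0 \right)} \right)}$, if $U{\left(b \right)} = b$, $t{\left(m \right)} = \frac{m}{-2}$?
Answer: $- \frac{29}{4} \approx -7.25$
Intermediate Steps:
$t{\left(m \right)} = - \frac{m}{2}$ ($t{\left(m \right)} = m \left(- \frac{1}{2}\right) = - \frac{m}{2}$)
$\frac{1}{c{\left(-12 \right)}} 87 + U{\left(t{\left(0 \right)} \right)} = \frac{1}{-12} \cdot 87 - 0 = \left(- \frac{1}{12}\right) 87 + 0 = - \frac{29}{4} + 0 = - \frac{29}{4}$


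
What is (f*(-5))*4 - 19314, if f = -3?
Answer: -19254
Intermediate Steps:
(f*(-5))*4 - 19314 = -3*(-5)*4 - 19314 = 15*4 - 19314 = 60 - 19314 = -19254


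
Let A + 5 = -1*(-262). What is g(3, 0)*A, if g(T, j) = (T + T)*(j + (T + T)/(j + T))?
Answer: 3084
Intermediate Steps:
A = 257 (A = -5 - 1*(-262) = -5 + 262 = 257)
g(T, j) = 2*T*(j + 2*T/(T + j)) (g(T, j) = (2*T)*(j + (2*T)/(T + j)) = (2*T)*(j + 2*T/(T + j)) = 2*T*(j + 2*T/(T + j)))
g(3, 0)*A = (2*3*(0**2 + 2*3 + 3*0)/(3 + 0))*257 = (2*3*(0 + 6 + 0)/3)*257 = (2*3*(1/3)*6)*257 = 12*257 = 3084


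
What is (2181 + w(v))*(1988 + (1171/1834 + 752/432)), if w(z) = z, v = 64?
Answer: 221266299755/49518 ≈ 4.4684e+6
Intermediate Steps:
(2181 + w(v))*(1988 + (1171/1834 + 752/432)) = (2181 + 64)*(1988 + (1171/1834 + 752/432)) = 2245*(1988 + (1171*(1/1834) + 752*(1/432))) = 2245*(1988 + (1171/1834 + 47/27)) = 2245*(1988 + 117815/49518) = 2245*(98559599/49518) = 221266299755/49518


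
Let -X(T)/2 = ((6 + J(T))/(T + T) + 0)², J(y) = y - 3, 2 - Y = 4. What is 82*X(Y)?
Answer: -41/4 ≈ -10.250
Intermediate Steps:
Y = -2 (Y = 2 - 1*4 = 2 - 4 = -2)
J(y) = -3 + y
X(T) = -(3 + T)²/(2*T²) (X(T) = -2*((6 + (-3 + T))/(T + T) + 0)² = -2*((3 + T)/((2*T)) + 0)² = -2*((3 + T)*(1/(2*T)) + 0)² = -2*((3 + T)/(2*T) + 0)² = -2*(3 + T)²/(4*T²) = -(3 + T)²/(2*T²))
82*X(Y) = 82*(-½*(3 - 2)²/(-2)²) = 82*(-½*¼*1²) = 82*(-½*¼*1) = 82*(-⅛) = -41/4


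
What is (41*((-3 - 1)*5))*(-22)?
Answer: 18040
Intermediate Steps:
(41*((-3 - 1)*5))*(-22) = (41*(-4*5))*(-22) = (41*(-20))*(-22) = -820*(-22) = 18040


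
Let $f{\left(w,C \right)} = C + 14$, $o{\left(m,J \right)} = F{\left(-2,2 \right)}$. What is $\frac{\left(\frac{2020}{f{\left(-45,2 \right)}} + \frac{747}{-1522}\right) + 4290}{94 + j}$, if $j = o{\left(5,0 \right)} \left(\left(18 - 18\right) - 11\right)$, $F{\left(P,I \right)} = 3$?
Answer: $\frac{13441571}{185684} \approx 72.39$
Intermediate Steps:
$o{\left(m,J \right)} = 3$
$f{\left(w,C \right)} = 14 + C$
$j = -33$ ($j = 3 \left(\left(18 - 18\right) - 11\right) = 3 \left(0 - 11\right) = 3 \left(-11\right) = -33$)
$\frac{\left(\frac{2020}{f{\left(-45,2 \right)}} + \frac{747}{-1522}\right) + 4290}{94 + j} = \frac{\left(\frac{2020}{14 + 2} + \frac{747}{-1522}\right) + 4290}{94 - 33} = \frac{\left(\frac{2020}{16} + 747 \left(- \frac{1}{1522}\right)\right) + 4290}{61} = \left(\left(2020 \cdot \frac{1}{16} - \frac{747}{1522}\right) + 4290\right) \frac{1}{61} = \left(\left(\frac{505}{4} - \frac{747}{1522}\right) + 4290\right) \frac{1}{61} = \left(\frac{382811}{3044} + 4290\right) \frac{1}{61} = \frac{13441571}{3044} \cdot \frac{1}{61} = \frac{13441571}{185684}$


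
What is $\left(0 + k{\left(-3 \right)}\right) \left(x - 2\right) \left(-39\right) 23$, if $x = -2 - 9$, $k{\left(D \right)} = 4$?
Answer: $46644$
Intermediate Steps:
$x = -11$
$\left(0 + k{\left(-3 \right)}\right) \left(x - 2\right) \left(-39\right) 23 = \left(0 + 4\right) \left(-11 - 2\right) \left(-39\right) 23 = 4 \left(-13\right) \left(-39\right) 23 = \left(-52\right) \left(-39\right) 23 = 2028 \cdot 23 = 46644$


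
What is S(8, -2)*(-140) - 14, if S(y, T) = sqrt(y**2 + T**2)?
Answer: -14 - 280*sqrt(17) ≈ -1168.5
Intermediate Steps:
S(y, T) = sqrt(T**2 + y**2)
S(8, -2)*(-140) - 14 = sqrt((-2)**2 + 8**2)*(-140) - 14 = sqrt(4 + 64)*(-140) - 14 = sqrt(68)*(-140) - 14 = (2*sqrt(17))*(-140) - 14 = -280*sqrt(17) - 14 = -14 - 280*sqrt(17)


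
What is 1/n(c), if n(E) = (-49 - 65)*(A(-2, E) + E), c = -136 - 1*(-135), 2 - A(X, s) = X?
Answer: -1/342 ≈ -0.0029240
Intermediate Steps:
A(X, s) = 2 - X
c = -1 (c = -136 + 135 = -1)
n(E) = -456 - 114*E (n(E) = (-49 - 65)*((2 - 1*(-2)) + E) = -114*((2 + 2) + E) = -114*(4 + E) = -456 - 114*E)
1/n(c) = 1/(-456 - 114*(-1)) = 1/(-456 + 114) = 1/(-342) = -1/342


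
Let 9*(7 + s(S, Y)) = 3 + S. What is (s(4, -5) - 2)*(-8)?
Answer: 592/9 ≈ 65.778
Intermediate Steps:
s(S, Y) = -20/3 + S/9 (s(S, Y) = -7 + (3 + S)/9 = -7 + (⅓ + S/9) = -20/3 + S/9)
(s(4, -5) - 2)*(-8) = ((-20/3 + (⅑)*4) - 2)*(-8) = ((-20/3 + 4/9) - 2)*(-8) = (-56/9 - 2)*(-8) = -74/9*(-8) = 592/9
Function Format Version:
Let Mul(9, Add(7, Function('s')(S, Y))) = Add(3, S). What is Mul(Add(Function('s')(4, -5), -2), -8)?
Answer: Rational(592, 9) ≈ 65.778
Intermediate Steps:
Function('s')(S, Y) = Add(Rational(-20, 3), Mul(Rational(1, 9), S)) (Function('s')(S, Y) = Add(-7, Mul(Rational(1, 9), Add(3, S))) = Add(-7, Add(Rational(1, 3), Mul(Rational(1, 9), S))) = Add(Rational(-20, 3), Mul(Rational(1, 9), S)))
Mul(Add(Function('s')(4, -5), -2), -8) = Mul(Add(Add(Rational(-20, 3), Mul(Rational(1, 9), 4)), -2), -8) = Mul(Add(Add(Rational(-20, 3), Rational(4, 9)), -2), -8) = Mul(Add(Rational(-56, 9), -2), -8) = Mul(Rational(-74, 9), -8) = Rational(592, 9)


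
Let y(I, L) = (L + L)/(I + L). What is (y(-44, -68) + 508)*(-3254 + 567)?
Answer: -19155623/14 ≈ -1.3683e+6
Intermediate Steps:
y(I, L) = 2*L/(I + L) (y(I, L) = (2*L)/(I + L) = 2*L/(I + L))
(y(-44, -68) + 508)*(-3254 + 567) = (2*(-68)/(-44 - 68) + 508)*(-3254 + 567) = (2*(-68)/(-112) + 508)*(-2687) = (2*(-68)*(-1/112) + 508)*(-2687) = (17/14 + 508)*(-2687) = (7129/14)*(-2687) = -19155623/14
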